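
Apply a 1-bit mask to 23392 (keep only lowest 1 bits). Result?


23392 & 1 = 0

0


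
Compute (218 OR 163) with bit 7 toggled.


Step 1: 218 | 163 = 251
Step 2: 251 ^ (1 << 7) = 251 ^ 128 = 123

123


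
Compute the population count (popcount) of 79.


0b1001111 has 5 set bits

5


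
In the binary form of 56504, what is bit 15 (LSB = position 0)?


0b1101110010111000, position 15 = 1

1


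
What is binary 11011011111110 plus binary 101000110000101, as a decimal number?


11011011111110 + 101000110000101 = 1000100010000011 = 34947

34947


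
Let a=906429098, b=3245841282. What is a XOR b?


906429098 ^ 3245841282 = 4151351592

4151351592


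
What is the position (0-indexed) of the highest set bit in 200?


0b11001000. Highest set bit at position 7

7


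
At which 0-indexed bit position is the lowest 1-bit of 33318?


0b1000001000100110. Lowest set bit at position 1

1


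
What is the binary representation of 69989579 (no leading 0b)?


69989579 = 100001010111111010011001011 in binary

100001010111111010011001011


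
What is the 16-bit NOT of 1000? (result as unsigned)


~0b1111101000 = 0b1111110000010111 = 64535 (16-bit unsigned)

64535


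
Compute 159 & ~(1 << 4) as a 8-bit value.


159 & ~(1 << 4) = 143

143


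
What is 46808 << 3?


0b1011011011011000 << 3 = 0b1011011011011000000 = 374464

374464


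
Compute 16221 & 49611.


0b11111101011101 & 0b1100000111001011 = 0b101001001 = 329

329


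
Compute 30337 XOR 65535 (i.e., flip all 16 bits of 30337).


30337 ^ 65535 = 35198

35198


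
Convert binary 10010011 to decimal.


10010011 in decimal = 147

147


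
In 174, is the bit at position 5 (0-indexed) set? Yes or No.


0b10101110, bit 5 = 1. Yes

Yes


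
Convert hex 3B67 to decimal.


3B67 hex = 15207 decimal

15207


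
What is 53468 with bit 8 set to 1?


53468 | (1 << 8) = 53468 | 256 = 53724

53724


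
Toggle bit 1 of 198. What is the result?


198 ^ (1 << 1) = 198 ^ 2 = 196

196


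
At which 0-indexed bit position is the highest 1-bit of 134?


0b10000110. Highest set bit at position 7

7


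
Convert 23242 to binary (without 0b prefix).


23242 = 101101011001010 in binary

101101011001010


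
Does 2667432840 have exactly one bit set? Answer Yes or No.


0b10011110111111011100101110001000. Multiple bits set => No

No


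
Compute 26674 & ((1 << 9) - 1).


26674 & 511 = 50

50


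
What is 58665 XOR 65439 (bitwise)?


0b1110010100101001 ^ 0b1111111110011111 = 0b1101010110110 = 6838

6838


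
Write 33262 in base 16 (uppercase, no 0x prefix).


33262 = 81EE hex

81EE


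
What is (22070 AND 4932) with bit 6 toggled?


Step 1: 22070 & 4932 = 4612
Step 2: 4612 ^ (1 << 6) = 4612 ^ 64 = 4676

4676


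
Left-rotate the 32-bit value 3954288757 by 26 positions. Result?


Rotate 0b11101011101100011010100001110101 left by 26 (32-bit) = 0b11010111101011101100011010100001 = 3618555553

3618555553


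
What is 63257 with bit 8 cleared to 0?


63257 & ~(1 << 8) = 63001

63001


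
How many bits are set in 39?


0b100111 has 4 set bits

4


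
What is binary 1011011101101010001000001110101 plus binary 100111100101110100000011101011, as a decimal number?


1011011101101010001000001110101 + 100111100101110100000011101011 = 10000011010011000101000101100000 = 2202816864

2202816864


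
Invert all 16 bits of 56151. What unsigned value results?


56151 ^ 65535 = 9384

9384


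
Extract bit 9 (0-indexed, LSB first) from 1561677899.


0b1011101000101010101000001001011, position 9 = 0

0


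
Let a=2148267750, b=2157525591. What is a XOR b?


2148267750 ^ 2157525591 = 9620657

9620657


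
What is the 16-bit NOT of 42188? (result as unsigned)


~0b1010010011001100 = 0b101101100110011 = 23347 (16-bit unsigned)

23347


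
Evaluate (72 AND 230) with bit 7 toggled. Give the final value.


Step 1: 72 & 230 = 64
Step 2: 64 ^ (1 << 7) = 64 ^ 128 = 192

192


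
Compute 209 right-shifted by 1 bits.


0b11010001 >> 1 = 0b1101000 = 104

104


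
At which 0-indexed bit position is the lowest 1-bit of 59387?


0b1110011111111011. Lowest set bit at position 0

0


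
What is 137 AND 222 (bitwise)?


0b10001001 & 0b11011110 = 0b10001000 = 136

136


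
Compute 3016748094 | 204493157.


0b10110011110011111110110000111110 | 0b1100001100000101000101100101 = 0b10111111111111111111110101111111 = 3221224831

3221224831


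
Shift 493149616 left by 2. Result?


0b11101011001001101110110110000 << 2 = 0b1110101100100110111011011000000 = 1972598464

1972598464


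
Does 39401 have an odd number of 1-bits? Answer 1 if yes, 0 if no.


0b1001100111101001 has 9 ones => parity 1

1


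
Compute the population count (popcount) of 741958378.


0b101100001110010110001011101010 has 15 set bits

15


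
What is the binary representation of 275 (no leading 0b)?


275 = 100010011 in binary

100010011


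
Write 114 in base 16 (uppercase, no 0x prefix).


114 = 72 hex

72


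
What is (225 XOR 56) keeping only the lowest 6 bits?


Step 1: 225 ^ 56 = 217
Step 2: 217 & 63 = 25

25


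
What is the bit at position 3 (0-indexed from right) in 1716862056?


0b1100110010101010011110001101000, position 3 = 1

1


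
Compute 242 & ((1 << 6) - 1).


242 & 63 = 50

50


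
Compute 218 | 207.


0b11011010 | 0b11001111 = 0b11011111 = 223

223


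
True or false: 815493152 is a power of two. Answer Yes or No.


0b110000100110110111000000100000. Multiple bits set => No

No


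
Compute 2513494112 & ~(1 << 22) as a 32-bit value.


2513494112 & ~(1 << 22) = 2509299808

2509299808


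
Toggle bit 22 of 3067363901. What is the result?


3067363901 ^ (1 << 22) = 3067363901 ^ 4194304 = 3063169597

3063169597


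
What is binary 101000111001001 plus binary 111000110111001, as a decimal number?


101000111001001 + 111000110111001 = 1100001110000010 = 50050

50050


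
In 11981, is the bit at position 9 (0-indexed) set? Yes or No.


0b10111011001101, bit 9 = 1. Yes

Yes


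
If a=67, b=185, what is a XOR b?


67 ^ 185 = 250

250


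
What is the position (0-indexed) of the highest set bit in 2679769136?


0b10011111101110100000100000110000. Highest set bit at position 31

31


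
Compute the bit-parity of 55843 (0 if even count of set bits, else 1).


0b1101101000100011 has 8 ones => parity 0

0


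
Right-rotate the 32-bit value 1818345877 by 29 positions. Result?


Rotate 0b1101100011000011100000110010101 right by 29 (32-bit) = 0b1100011000011100000110010101011 = 1661865131

1661865131


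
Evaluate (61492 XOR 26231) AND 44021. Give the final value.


Step 1: 61492 ^ 26231 = 38467
Step 2: 38467 & 44021 = 33345

33345


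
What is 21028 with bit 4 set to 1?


21028 | (1 << 4) = 21028 | 16 = 21044

21044


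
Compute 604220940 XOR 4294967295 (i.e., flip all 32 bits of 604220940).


604220940 ^ 4294967295 = 3690746355

3690746355


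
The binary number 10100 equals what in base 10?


10100 in decimal = 20

20


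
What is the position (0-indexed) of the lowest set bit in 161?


0b10100001. Lowest set bit at position 0

0


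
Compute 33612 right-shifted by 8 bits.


0b1000001101001100 >> 8 = 0b10000011 = 131

131


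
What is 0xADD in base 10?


ADD hex = 2781 decimal

2781


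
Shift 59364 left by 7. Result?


0b1110011111100100 << 7 = 0b11100111111001000000000 = 7598592

7598592


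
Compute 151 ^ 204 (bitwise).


0b10010111 ^ 0b11001100 = 0b1011011 = 91

91


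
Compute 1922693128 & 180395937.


0b1110010100110011111100000001000 & 0b1010110000001001111110100001 = 0b10100000001001100000000000 = 41981952

41981952


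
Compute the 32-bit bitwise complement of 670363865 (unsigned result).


~0b100111111101001111000011011001 = 0b11011000000010110000111100100110 = 3624603430 (32-bit unsigned)

3624603430


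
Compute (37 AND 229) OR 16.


Step 1: 37 & 229 = 37
Step 2: 37 | 16 = 53

53


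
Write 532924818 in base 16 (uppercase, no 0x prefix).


532924818 = 1FC3C992 hex

1FC3C992


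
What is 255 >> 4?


0b11111111 >> 4 = 0b1111 = 15

15


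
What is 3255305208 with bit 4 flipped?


3255305208 ^ (1 << 4) = 3255305208 ^ 16 = 3255305192

3255305192


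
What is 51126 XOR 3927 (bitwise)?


0b1100011110110110 ^ 0b111101010111 = 0b1100100011100001 = 51425

51425


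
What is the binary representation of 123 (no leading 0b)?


123 = 1111011 in binary

1111011


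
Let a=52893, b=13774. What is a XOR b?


52893 ^ 13774 = 64339

64339


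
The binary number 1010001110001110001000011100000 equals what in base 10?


1010001110001110001000011100000 in decimal = 1372000480

1372000480


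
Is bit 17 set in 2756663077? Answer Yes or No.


0b10100100010011110101011100100101, bit 17 = 1. Yes

Yes


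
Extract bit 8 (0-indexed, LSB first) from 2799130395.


0b10100110110101110101011100011011, position 8 = 1

1


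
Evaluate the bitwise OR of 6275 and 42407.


0b1100010000011 | 0b1010010110100111 = 0b1011110110100111 = 48551

48551


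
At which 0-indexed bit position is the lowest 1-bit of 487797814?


0b11101000100110011010000110110. Lowest set bit at position 1

1


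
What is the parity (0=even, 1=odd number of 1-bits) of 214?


0b11010110 has 5 ones => parity 1

1


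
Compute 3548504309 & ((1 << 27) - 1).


3548504309 & 134217727 = 58843381

58843381


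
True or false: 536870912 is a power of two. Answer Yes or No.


0b100000000000000000000000000000. Only one bit set => Yes

Yes


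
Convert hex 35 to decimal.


35 hex = 53 decimal

53


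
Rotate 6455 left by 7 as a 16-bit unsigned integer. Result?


Rotate 0b1100100110111 left by 7 (16-bit) = 0b1001101110001100 = 39820

39820


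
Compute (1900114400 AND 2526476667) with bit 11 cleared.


Step 1: 1900114400 & 2526476667 = 268464480
Step 2: 268464480 & ~(1 << 11) = 268464480

268464480


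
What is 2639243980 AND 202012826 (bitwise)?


0b10011101010011111010101011001100 & 0b1100000010100111100010011010 = 0b1100000010100010100010001000 = 201992328

201992328


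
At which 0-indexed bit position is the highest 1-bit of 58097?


0b1110001011110001. Highest set bit at position 15

15


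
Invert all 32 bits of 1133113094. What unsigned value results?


1133113094 ^ 4294967295 = 3161854201

3161854201


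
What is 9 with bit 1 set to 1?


9 | (1 << 1) = 9 | 2 = 11

11


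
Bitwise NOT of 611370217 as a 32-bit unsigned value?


~0b100100011100001100010011101001 = 0b11011011100011110011101100010110 = 3683597078 (32-bit unsigned)

3683597078


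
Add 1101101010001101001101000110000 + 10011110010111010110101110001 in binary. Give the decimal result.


1101101010001101001101000110000 + 10011110010111010110101110001 = 10000001000100100100011110100001 = 2165458849

2165458849


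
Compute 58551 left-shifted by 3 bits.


0b1110010010110111 << 3 = 0b1110010010110111000 = 468408

468408


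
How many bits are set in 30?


0b11110 has 4 set bits

4


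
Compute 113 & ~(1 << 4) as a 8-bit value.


113 & ~(1 << 4) = 97

97


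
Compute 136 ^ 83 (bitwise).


0b10001000 ^ 0b1010011 = 0b11011011 = 219

219


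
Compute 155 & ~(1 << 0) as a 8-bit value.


155 & ~(1 << 0) = 154

154


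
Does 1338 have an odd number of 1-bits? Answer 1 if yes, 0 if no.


0b10100111010 has 6 ones => parity 0

0


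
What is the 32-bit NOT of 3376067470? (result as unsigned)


~0b11001001001110101011001110001110 = 0b110110110001010100110001110001 = 918899825 (32-bit unsigned)

918899825


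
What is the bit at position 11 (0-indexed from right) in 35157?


0b1000100101010101, position 11 = 1

1


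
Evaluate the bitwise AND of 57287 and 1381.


0b1101111111000111 & 0b10101100101 = 0b10101000101 = 1349

1349


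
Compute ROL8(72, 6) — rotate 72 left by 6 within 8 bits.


Rotate 0b1001000 left by 6 (8-bit) = 0b10010 = 18

18


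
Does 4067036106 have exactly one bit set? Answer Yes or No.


0b11110010011010100000101111001010. Multiple bits set => No

No


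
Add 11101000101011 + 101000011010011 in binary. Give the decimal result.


11101000101011 + 101000011010011 = 1000101011111110 = 35582

35582


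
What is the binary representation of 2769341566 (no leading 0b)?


2769341566 = 10100101000100001100110001111110 in binary

10100101000100001100110001111110


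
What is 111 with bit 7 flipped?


111 ^ (1 << 7) = 111 ^ 128 = 239

239


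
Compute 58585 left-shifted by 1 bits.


0b1110010011011001 << 1 = 0b11100100110110010 = 117170

117170


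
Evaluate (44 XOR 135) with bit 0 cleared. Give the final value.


Step 1: 44 ^ 135 = 171
Step 2: 171 & ~(1 << 0) = 170

170


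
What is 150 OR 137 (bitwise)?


0b10010110 | 0b10001001 = 0b10011111 = 159

159


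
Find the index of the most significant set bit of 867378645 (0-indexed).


0b110011101100110010010111010101. Highest set bit at position 29

29


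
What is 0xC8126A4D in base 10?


C8126A4D hex = 3356650061 decimal

3356650061


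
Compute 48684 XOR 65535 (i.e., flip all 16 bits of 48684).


48684 ^ 65535 = 16851

16851


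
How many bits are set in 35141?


0b1000100101000101 has 6 set bits

6


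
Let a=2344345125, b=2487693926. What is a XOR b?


2344345125 ^ 2487693926 = 536669251

536669251


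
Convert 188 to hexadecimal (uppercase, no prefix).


188 = BC hex

BC


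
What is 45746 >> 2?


0b1011001010110010 >> 2 = 0b10110010101100 = 11436

11436


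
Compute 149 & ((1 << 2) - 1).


149 & 3 = 1

1


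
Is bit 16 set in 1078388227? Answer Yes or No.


0b1000000010001101110011000000011, bit 16 = 0. No

No


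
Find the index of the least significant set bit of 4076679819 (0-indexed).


0b11110010111111010011001010001011. Lowest set bit at position 0

0


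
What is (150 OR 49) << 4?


Step 1: 150 | 49 = 183
Step 2: 183 << 4 = 2928

2928


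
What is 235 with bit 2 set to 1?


235 | (1 << 2) = 235 | 4 = 239

239


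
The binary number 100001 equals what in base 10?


100001 in decimal = 33

33


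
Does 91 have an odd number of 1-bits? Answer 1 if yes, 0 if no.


0b1011011 has 5 ones => parity 1

1


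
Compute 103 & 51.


0b1100111 & 0b110011 = 0b100011 = 35

35


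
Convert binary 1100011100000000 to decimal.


1100011100000000 in decimal = 50944

50944


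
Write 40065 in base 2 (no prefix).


40065 = 1001110010000001 in binary

1001110010000001


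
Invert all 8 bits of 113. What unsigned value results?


113 ^ 255 = 142

142


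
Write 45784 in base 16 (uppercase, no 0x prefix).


45784 = B2D8 hex

B2D8


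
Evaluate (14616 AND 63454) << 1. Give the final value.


Step 1: 14616 & 63454 = 12568
Step 2: 12568 << 1 = 25136

25136


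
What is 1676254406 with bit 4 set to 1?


1676254406 | (1 << 4) = 1676254406 | 16 = 1676254422

1676254422


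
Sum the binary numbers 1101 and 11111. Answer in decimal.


1101 + 11111 = 101100 = 44

44


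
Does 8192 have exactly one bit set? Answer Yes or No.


0b10000000000000. Only one bit set => Yes

Yes


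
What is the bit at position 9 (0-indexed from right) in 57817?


0b1110000111011001, position 9 = 0

0


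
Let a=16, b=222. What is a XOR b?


16 ^ 222 = 206

206


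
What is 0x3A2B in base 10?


3A2B hex = 14891 decimal

14891


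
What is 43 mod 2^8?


43 & 255 = 43

43


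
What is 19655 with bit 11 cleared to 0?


19655 & ~(1 << 11) = 17607

17607


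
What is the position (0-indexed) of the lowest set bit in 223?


0b11011111. Lowest set bit at position 0

0


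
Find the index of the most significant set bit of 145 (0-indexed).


0b10010001. Highest set bit at position 7

7


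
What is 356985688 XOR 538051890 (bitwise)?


0b10101010001110010101101011000 ^ 0b100000000100100000010100110010 = 0b110101010101010010111001101010 = 894774890

894774890


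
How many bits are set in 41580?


0b1010001001101100 has 7 set bits

7


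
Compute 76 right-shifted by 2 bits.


0b1001100 >> 2 = 0b10011 = 19

19


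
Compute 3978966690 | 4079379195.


0b11101101001010100011011010100010 | 0b11110011001001100110001011111011 = 0b11111111001011100111011011111011 = 4281235195

4281235195


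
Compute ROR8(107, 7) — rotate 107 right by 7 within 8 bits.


Rotate 0b1101011 right by 7 (8-bit) = 0b11010110 = 214

214


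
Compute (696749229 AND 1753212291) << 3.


Step 1: 696749229 & 1753212291 = 671581313
Step 2: 671581313 << 3 = 5372650504

5372650504


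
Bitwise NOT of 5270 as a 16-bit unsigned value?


~0b1010010010110 = 0b1110101101101001 = 60265 (16-bit unsigned)

60265


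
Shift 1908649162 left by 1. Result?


0b1110001110000111010110011001010 << 1 = 0b11100011100001110101100110010100 = 3817298324

3817298324


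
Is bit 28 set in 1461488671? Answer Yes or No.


0b1010111000111001000110000011111, bit 28 = 1. Yes

Yes


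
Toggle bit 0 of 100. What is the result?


100 ^ (1 << 0) = 100 ^ 1 = 101

101


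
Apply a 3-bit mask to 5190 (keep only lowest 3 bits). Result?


5190 & 7 = 6

6


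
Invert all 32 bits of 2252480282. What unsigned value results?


2252480282 ^ 4294967295 = 2042487013

2042487013


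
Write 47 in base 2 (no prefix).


47 = 101111 in binary

101111


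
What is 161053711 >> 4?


0b1001100110010111110000001111 >> 4 = 0b100110011001011111000000 = 10065856

10065856


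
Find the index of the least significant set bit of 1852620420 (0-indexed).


0b1101110011011001011111010000100. Lowest set bit at position 2

2


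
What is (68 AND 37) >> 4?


Step 1: 68 & 37 = 4
Step 2: 4 >> 4 = 0

0


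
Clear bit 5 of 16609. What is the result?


16609 & ~(1 << 5) = 16577

16577


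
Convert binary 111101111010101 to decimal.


111101111010101 in decimal = 31701

31701


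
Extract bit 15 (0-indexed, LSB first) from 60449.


0b1110110000100001, position 15 = 1

1


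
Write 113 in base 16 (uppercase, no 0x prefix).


113 = 71 hex

71


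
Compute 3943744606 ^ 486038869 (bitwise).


0b11101011000100001100010001011110 ^ 0b11100111110000101110101010101 = 0b11110111111010001001100100001011 = 4159215883

4159215883


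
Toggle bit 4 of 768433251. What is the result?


768433251 ^ (1 << 4) = 768433251 ^ 16 = 768433267

768433267


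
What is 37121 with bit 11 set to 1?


37121 | (1 << 11) = 37121 | 2048 = 39169

39169


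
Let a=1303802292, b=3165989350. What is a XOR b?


1303802292 ^ 3165989350 = 4043528274

4043528274


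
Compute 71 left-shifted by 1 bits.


0b1000111 << 1 = 0b10001110 = 142

142


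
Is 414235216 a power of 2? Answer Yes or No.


0b11000101100001011101001010000. Multiple bits set => No

No


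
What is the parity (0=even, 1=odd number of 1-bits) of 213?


0b11010101 has 5 ones => parity 1

1


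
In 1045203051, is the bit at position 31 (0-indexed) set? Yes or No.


0b111110010011001000100001101011, bit 31 = 0. No

No


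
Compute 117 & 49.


0b1110101 & 0b110001 = 0b110001 = 49

49


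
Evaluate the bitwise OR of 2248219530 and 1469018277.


0b10000110000000010001101110001010 | 0b1010111100011110111000010100101 = 0b11010111100011110111101110101111 = 3616504751

3616504751


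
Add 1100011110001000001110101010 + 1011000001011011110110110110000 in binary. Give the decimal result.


1100011110001000001110101010 + 1011000001011011110110110110000 = 1100100101001100111000101011010 = 1688629594

1688629594


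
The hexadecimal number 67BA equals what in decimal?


67BA hex = 26554 decimal

26554


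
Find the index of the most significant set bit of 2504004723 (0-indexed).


0b10010101010000000001010001110011. Highest set bit at position 31

31


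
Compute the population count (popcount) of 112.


0b1110000 has 3 set bits

3


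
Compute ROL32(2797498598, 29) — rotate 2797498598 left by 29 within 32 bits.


Rotate 0b10100110101111100111000011100110 left by 29 (32-bit) = 0b11010100110101111100111000011100 = 3570912796

3570912796


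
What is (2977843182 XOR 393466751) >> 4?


Step 1: 2977843182 ^ 393466751 = 2785907857
Step 2: 2785907857 >> 4 = 174119241

174119241


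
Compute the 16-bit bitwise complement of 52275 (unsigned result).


~0b1100110000110011 = 0b11001111001100 = 13260 (16-bit unsigned)

13260


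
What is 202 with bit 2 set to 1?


202 | (1 << 2) = 202 | 4 = 206

206


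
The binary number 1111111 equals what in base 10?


1111111 in decimal = 127

127


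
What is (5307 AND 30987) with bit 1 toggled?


Step 1: 5307 & 30987 = 4107
Step 2: 4107 ^ (1 << 1) = 4107 ^ 2 = 4105

4105


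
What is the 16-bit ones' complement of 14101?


14101 ^ 65535 = 51434

51434


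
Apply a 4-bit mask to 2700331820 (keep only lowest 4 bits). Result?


2700331820 & 15 = 12

12


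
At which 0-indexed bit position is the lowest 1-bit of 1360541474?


0b1010001000110000011011100100010. Lowest set bit at position 1

1


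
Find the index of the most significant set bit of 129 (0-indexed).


0b10000001. Highest set bit at position 7

7


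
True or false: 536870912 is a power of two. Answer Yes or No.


0b100000000000000000000000000000. Only one bit set => Yes

Yes


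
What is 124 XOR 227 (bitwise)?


0b1111100 ^ 0b11100011 = 0b10011111 = 159

159


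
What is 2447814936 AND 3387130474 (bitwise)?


0b10010001111001101011000100011000 & 0b11001001111000111000001001101010 = 0b10000001111000101000000000001000 = 2179104776

2179104776


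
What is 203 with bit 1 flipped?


203 ^ (1 << 1) = 203 ^ 2 = 201

201


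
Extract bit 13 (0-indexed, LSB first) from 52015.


0b1100101100101111, position 13 = 0

0


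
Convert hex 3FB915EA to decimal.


3FB915EA hex = 1069094378 decimal

1069094378


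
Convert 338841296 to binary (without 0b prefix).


338841296 = 10100001100100100111011010000 in binary

10100001100100100111011010000


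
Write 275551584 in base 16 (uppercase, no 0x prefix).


275551584 = 106C9560 hex

106C9560


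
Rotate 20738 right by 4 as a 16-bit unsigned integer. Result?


Rotate 0b101000100000010 right by 4 (16-bit) = 0b10010100010000 = 9488

9488


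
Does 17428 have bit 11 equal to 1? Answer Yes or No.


0b100010000010100, bit 11 = 0. No

No


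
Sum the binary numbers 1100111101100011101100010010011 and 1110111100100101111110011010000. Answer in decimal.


1100111101100011101100010010011 + 1110111100100101111110011010000 = 11011111010001001101010101100011 = 3745830243

3745830243


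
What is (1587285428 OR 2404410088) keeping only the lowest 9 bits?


Step 1: 1587285428 | 2404410088 = 3755765756
Step 2: 3755765756 & 511 = 508

508


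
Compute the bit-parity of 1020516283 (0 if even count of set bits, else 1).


0b111100110100111101011110111011 has 21 ones => parity 1

1


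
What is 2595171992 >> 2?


0b10011010101011110010111010011000 >> 2 = 0b100110101010111100101110100110 = 648792998

648792998


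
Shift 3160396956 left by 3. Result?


0b10111100010111111101010010011100 << 3 = 0b10111100010111111101010010011100000 = 25283175648

25283175648


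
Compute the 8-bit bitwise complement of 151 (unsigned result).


~0b10010111 = 0b1101000 = 104 (8-bit unsigned)

104


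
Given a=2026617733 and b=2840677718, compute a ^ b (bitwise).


2026617733 ^ 2840677718 = 3516593875

3516593875


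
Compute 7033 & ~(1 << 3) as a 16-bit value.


7033 & ~(1 << 3) = 7025

7025


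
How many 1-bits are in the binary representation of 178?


0b10110010 has 4 set bits

4


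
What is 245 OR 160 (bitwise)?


0b11110101 | 0b10100000 = 0b11110101 = 245

245


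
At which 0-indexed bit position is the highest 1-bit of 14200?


0b11011101111000. Highest set bit at position 13

13


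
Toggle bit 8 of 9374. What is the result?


9374 ^ (1 << 8) = 9374 ^ 256 = 9630

9630


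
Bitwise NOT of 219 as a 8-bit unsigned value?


~0b11011011 = 0b100100 = 36 (8-bit unsigned)

36


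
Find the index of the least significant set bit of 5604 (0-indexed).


0b1010111100100. Lowest set bit at position 2

2


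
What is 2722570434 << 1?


0b10100010010001110010000011000010 << 1 = 0b101000100100011100100000110000100 = 5445140868

5445140868


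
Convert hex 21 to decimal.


21 hex = 33 decimal

33


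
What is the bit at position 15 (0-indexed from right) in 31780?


0b111110000100100, position 15 = 0

0


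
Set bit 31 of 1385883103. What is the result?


1385883103 | (1 << 31) = 1385883103 | 2147483648 = 3533366751

3533366751


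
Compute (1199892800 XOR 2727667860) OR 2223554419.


Step 1: 1199892800 ^ 2727667860 = 3843031508
Step 2: 3843031508 | 2223554419 = 3851993079

3851993079


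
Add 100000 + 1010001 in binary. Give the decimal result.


100000 + 1010001 = 1110001 = 113

113


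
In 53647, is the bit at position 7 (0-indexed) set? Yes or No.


0b1101000110001111, bit 7 = 1. Yes

Yes


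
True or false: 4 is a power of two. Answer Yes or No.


0b100. Only one bit set => Yes

Yes


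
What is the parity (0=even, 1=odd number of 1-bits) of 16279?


0b11111110010111 has 11 ones => parity 1

1


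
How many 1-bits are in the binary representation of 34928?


0b1000100001110000 has 5 set bits

5


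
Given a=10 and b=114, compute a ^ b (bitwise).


10 ^ 114 = 120

120


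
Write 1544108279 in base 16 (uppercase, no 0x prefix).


1544108279 = 5C0938F7 hex

5C0938F7


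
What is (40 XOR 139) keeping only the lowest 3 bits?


Step 1: 40 ^ 139 = 163
Step 2: 163 & 7 = 3

3


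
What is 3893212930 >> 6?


0b11101000000011011011011100000010 >> 6 = 0b11101000000011011011011100 = 60831452

60831452


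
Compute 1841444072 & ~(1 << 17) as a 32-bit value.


1841444072 & ~(1 << 17) = 1841313000

1841313000


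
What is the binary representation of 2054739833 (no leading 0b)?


2054739833 = 1111010011110001101011101111001 in binary

1111010011110001101011101111001


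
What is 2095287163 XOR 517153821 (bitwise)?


0b1111100111000111000101101111011 ^ 0b11110110100110010010000011101 = 0b1100010001100001010111101100110 = 1647357798

1647357798


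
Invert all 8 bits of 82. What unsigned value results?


82 ^ 255 = 173

173


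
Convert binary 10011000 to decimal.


10011000 in decimal = 152

152


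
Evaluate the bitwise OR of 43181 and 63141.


0b1010100010101101 | 0b1111011010100101 = 0b1111111010101101 = 65197

65197


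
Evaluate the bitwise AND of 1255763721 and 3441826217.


0b1001010110110010110111100001001 & 0b11001101001001100001100110101001 = 0b1001000000000000000100100001001 = 1207961865

1207961865


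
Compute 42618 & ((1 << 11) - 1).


42618 & 2047 = 1658

1658


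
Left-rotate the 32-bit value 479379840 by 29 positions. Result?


Rotate 0b11100100100101100000110000000 left by 29 (32-bit) = 0b11100100100101100000110000 = 59922480

59922480


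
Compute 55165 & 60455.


0b1101011101111101 & 0b1110110000100111 = 0b1100010000100101 = 50213

50213


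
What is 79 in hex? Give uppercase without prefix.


79 = 4F hex

4F


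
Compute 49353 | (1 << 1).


49353 | (1 << 1) = 49353 | 2 = 49355

49355


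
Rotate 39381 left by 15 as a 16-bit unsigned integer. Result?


Rotate 0b1001100111010101 left by 15 (16-bit) = 0b1100110011101010 = 52458

52458


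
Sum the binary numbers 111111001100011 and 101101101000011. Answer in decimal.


111111001100011 + 101101101000011 = 1101100110100110 = 55718

55718


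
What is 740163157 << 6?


0b101100000111011111111001010101 << 6 = 0b101100000111011111111001010101000000 = 47370442048

47370442048


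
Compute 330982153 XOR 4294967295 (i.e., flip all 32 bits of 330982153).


330982153 ^ 4294967295 = 3963985142

3963985142


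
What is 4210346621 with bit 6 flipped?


4210346621 ^ (1 << 6) = 4210346621 ^ 64 = 4210346557

4210346557


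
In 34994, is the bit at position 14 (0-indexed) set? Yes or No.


0b1000100010110010, bit 14 = 0. No

No


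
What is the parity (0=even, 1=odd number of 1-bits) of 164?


0b10100100 has 3 ones => parity 1

1


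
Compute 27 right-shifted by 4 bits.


0b11011 >> 4 = 0b1 = 1

1


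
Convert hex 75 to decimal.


75 hex = 117 decimal

117


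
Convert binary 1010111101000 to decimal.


1010111101000 in decimal = 5608

5608


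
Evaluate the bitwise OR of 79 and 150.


0b1001111 | 0b10010110 = 0b11011111 = 223

223


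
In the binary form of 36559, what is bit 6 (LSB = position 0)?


0b1000111011001111, position 6 = 1

1


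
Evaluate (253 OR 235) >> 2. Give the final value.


Step 1: 253 | 235 = 255
Step 2: 255 >> 2 = 63

63


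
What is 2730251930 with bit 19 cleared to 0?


2730251930 & ~(1 << 19) = 2729727642

2729727642


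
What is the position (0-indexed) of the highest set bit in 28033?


0b110110110000001. Highest set bit at position 14

14


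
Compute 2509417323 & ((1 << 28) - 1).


2509417323 & 268435455 = 93498219

93498219


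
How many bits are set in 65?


0b1000001 has 2 set bits

2


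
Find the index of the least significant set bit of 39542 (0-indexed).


0b1001101001110110. Lowest set bit at position 1

1


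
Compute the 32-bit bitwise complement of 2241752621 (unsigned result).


~0b10000101100111100110111000101101 = 0b1111010011000011001000111010010 = 2053214674 (32-bit unsigned)

2053214674


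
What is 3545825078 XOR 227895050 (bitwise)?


0b11010011010110001111111100110110 ^ 0b1101100101010110011100001010 = 0b11011110110011011001100000111100 = 3738015804

3738015804


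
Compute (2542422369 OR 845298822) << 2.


Step 1: 2542422369 | 845298822 = 3085598183
Step 2: 3085598183 << 2 = 12342392732

12342392732


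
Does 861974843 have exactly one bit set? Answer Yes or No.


0b110011011000001011000100111011. Multiple bits set => No

No


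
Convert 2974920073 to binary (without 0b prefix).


2974920073 = 10110001010100011010110110001001 in binary

10110001010100011010110110001001


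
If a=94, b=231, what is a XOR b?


94 ^ 231 = 185

185


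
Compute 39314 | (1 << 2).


39314 | (1 << 2) = 39314 | 4 = 39318

39318


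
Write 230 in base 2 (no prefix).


230 = 11100110 in binary

11100110


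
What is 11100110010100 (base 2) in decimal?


11100110010100 in decimal = 14740

14740


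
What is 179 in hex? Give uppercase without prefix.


179 = B3 hex

B3


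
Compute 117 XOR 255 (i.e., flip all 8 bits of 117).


117 ^ 255 = 138

138


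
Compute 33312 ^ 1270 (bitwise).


0b1000001000100000 ^ 0b10011110110 = 0b1000011011010110 = 34518

34518


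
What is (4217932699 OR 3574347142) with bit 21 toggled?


Step 1: 4217932699 | 3574347142 = 4285317023
Step 2: 4285317023 ^ (1 << 21) = 4285317023 ^ 2097152 = 4283219871

4283219871


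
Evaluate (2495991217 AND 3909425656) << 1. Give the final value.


Step 1: 2495991217 & 3909425656 = 2147813808
Step 2: 2147813808 << 1 = 4295627616

4295627616


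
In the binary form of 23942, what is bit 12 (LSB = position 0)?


0b101110110000110, position 12 = 1

1


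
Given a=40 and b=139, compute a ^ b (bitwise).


40 ^ 139 = 163

163


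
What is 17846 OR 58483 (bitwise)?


0b100010110110110 | 0b1110010001110011 = 0b1110010111110111 = 58871

58871


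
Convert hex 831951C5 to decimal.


831951C5 hex = 2199474629 decimal

2199474629


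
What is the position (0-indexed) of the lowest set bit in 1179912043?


0b1000110010101000000011101101011. Lowest set bit at position 0

0


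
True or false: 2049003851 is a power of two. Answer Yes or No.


0b1111010001000010101000101001011. Multiple bits set => No

No


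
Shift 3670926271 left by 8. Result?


0b11011010110011011110001110111111 << 8 = 0b1101101011001101111000111011111100000000 = 939757125376

939757125376


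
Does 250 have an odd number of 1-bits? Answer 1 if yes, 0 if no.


0b11111010 has 6 ones => parity 0

0


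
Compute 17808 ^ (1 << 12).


17808 ^ (1 << 12) = 17808 ^ 4096 = 21904

21904


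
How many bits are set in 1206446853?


0b1000111111010001110101100000101 has 16 set bits

16


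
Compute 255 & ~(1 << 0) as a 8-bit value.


255 & ~(1 << 0) = 254

254


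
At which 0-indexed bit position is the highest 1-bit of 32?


0b100000. Highest set bit at position 5

5


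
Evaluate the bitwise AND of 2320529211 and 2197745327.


0b10001010010100000111011100111011 & 0b10000010111111101110111010101111 = 0b10000010010100000110011000101011 = 2186307115

2186307115


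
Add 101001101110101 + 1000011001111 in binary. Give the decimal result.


101001101110101 + 1000011001111 = 110010001000100 = 25668

25668


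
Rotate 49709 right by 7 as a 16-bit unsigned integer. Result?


Rotate 0b1100001000101101 right by 7 (16-bit) = 0b101101110000100 = 23428

23428


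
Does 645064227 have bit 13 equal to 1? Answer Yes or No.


0b100110011100101110011000100011, bit 13 = 1. Yes

Yes


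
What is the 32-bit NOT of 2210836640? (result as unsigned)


~0b10000011110001101011000010100000 = 0b1111100001110010100111101011111 = 2084130655 (32-bit unsigned)

2084130655


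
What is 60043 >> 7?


0b1110101010001011 >> 7 = 0b111010101 = 469

469


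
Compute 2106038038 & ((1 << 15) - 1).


2106038038 & 32767 = 5910

5910


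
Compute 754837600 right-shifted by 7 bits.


0b101100111111011110100001100000 >> 7 = 0b10110011111101111010000 = 5897168

5897168


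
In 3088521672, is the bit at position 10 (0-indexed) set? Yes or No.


0b10111000000101110001100111001000, bit 10 = 0. No

No


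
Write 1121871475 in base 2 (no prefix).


1121871475 = 1000010110111100110011001110011 in binary

1000010110111100110011001110011


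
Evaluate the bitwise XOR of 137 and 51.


0b10001001 ^ 0b110011 = 0b10111010 = 186

186


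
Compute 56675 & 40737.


0b1101110101100011 & 0b1001111100100001 = 0b1001110100100001 = 40225

40225


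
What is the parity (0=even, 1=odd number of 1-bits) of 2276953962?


0b10000111101101111000111101101010 has 19 ones => parity 1

1


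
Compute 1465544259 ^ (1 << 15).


1465544259 ^ (1 << 15) = 1465544259 ^ 32768 = 1465577027

1465577027


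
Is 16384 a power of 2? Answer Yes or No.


0b100000000000000. Only one bit set => Yes

Yes


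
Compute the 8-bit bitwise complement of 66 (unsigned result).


~0b1000010 = 0b10111101 = 189 (8-bit unsigned)

189


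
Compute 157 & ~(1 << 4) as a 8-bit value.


157 & ~(1 << 4) = 141

141


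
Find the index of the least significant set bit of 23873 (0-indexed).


0b101110101000001. Lowest set bit at position 0

0


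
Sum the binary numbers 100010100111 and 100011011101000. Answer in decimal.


100010100111 + 100011011101000 = 100111110001111 = 20367

20367


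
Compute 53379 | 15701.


0b1101000010000011 | 0b11110101010101 = 0b1111110111010111 = 64983

64983


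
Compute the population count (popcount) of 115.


0b1110011 has 5 set bits

5


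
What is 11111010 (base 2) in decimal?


11111010 in decimal = 250

250


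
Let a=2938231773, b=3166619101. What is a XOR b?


2938231773 ^ 3166619101 = 329195008

329195008


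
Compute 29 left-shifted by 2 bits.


0b11101 << 2 = 0b1110100 = 116

116


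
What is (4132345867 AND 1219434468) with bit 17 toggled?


Step 1: 4132345867 & 1219434468 = 1074663424
Step 2: 1074663424 ^ (1 << 17) = 1074663424 ^ 131072 = 1074532352

1074532352


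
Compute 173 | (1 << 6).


173 | (1 << 6) = 173 | 64 = 237

237


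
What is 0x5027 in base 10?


5027 hex = 20519 decimal

20519


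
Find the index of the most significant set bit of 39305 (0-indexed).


0b1001100110001001. Highest set bit at position 15

15


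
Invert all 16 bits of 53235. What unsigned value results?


53235 ^ 65535 = 12300

12300


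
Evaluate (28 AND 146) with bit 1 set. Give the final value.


Step 1: 28 & 146 = 16
Step 2: 16 | (1 << 1) = 16 | 2 = 18

18


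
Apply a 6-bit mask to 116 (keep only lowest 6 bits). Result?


116 & 63 = 52

52


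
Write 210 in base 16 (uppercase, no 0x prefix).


210 = D2 hex

D2


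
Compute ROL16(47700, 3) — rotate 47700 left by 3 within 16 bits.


Rotate 0b1011101001010100 left by 3 (16-bit) = 0b1101001010100101 = 53925

53925


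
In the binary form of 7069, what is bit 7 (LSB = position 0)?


0b1101110011101, position 7 = 1

1


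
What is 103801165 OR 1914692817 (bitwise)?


0b110001011111110000101001101 | 0b1110010000111111110010011010001 = 0b1110110001111111110010111011101 = 1983899101

1983899101


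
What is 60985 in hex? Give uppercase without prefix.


60985 = EE39 hex

EE39


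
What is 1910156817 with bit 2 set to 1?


1910156817 | (1 << 2) = 1910156817 | 4 = 1910156821

1910156821


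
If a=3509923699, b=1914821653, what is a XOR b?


3509923699 ^ 1914821653 = 2736059238

2736059238


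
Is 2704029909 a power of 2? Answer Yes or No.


0b10100001001011000011100011010101. Multiple bits set => No

No


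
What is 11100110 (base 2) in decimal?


11100110 in decimal = 230

230


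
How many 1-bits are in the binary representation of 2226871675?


0b10000100101110110101110101111011 has 19 set bits

19


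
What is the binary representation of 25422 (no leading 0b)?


25422 = 110001101001110 in binary

110001101001110


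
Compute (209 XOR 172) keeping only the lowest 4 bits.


Step 1: 209 ^ 172 = 125
Step 2: 125 & 15 = 13

13


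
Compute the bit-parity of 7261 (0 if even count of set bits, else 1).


0b1110001011101 has 8 ones => parity 0

0


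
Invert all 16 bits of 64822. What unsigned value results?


64822 ^ 65535 = 713

713


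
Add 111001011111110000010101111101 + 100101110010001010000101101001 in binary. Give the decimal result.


111001011111110000010101111101 + 100101110010001010000101101001 = 1011111010001111010011011100110 = 1598531302

1598531302


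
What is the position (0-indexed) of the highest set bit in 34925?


0b1000100001101101. Highest set bit at position 15

15


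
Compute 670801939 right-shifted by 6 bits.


0b100111111110111010000000010011 >> 6 = 0b100111111110111010000000 = 10481280

10481280


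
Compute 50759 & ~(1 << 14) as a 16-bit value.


50759 & ~(1 << 14) = 34375

34375
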